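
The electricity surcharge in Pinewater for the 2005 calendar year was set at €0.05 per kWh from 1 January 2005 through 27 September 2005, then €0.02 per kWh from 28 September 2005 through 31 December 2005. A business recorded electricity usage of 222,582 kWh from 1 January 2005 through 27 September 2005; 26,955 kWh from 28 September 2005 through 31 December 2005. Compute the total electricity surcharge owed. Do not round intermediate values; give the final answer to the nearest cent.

€11,668.20

1 January – 27 September 2005: 222,582 kWh at €0.05/kWh → €11,129.10
28 September – 31 December 2005: 26,955 kWh at €0.02/kWh → €539.10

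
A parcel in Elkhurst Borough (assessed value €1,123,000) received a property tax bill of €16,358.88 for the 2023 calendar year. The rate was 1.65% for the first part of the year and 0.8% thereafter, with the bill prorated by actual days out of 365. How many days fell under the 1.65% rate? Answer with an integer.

Let d = days at the first rate; then 365 − d days at the second rate.
€1,123,000 × [1.65%·d + 0.8%·(365−d)] / 365 = €16,358.88
Solving gives d = 282, so the new rate took effect on 10 Oct 2023.

282 days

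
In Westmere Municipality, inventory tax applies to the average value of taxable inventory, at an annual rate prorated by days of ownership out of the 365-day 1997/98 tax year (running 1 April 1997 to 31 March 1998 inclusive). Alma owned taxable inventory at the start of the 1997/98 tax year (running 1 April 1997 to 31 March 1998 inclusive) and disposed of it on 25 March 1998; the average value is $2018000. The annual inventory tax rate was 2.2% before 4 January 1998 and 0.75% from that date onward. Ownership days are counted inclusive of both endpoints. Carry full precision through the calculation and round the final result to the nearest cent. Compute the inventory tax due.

$37172.67

1 April 1997 – 3 January 1998: 278 days at 2.2% → $2018000 × 2.2% × 278/365 = $33813.9397
4 January – 25 March 1998: 81 days at 0.75% → $2018000 × 0.75% × 81/365 = $3358.7260
Total = $37172.6658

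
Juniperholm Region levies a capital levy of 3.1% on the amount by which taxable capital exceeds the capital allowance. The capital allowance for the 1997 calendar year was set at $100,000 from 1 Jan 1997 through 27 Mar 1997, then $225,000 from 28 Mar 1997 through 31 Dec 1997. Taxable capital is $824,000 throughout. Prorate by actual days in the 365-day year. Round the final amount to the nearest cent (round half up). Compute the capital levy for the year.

$19,482.01

1 Jan – 27 Mar 1997: 86 days, exemption $100,000 → ($824,000 − $100,000) × 3.1% × 86/365 = $5,288.1753
28 Mar – 31 Dec 1997: 279 days, exemption $225,000 → ($824,000 − $225,000) × 3.1% × 279/365 = $14,193.8384
Total = $19,482.0137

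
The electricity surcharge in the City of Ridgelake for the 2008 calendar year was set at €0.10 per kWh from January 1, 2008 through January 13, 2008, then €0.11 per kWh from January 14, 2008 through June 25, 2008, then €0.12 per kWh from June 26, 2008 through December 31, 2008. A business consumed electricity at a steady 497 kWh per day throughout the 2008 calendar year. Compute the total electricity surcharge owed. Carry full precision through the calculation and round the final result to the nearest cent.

January 1 – January 13, 2008: 13 days × 497 kWh/day = 6,461 kWh at €0.10/kWh → €646.10
January 14 – June 25, 2008: 164 days × 497 kWh/day = 81,508 kWh at €0.11/kWh → €8,965.88
June 26 – December 31, 2008: 189 days × 497 kWh/day = 93,933 kWh at €0.12/kWh → €11,271.96

€20,883.94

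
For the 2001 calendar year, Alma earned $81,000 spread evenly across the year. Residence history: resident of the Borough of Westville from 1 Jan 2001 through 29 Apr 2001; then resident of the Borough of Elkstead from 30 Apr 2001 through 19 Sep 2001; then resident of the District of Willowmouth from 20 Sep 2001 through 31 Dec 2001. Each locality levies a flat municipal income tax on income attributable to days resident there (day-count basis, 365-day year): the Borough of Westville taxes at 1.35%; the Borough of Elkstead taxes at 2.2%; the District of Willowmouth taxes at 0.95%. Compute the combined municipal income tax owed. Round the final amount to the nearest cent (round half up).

$1,271.81

The Borough of Westville, 1 Jan – 29 Apr 2001: 119 days → $81,000 × 1.35% × 119/365 = $356.5110
The Borough of Elkstead, 30 Apr – 19 Sep 2001: 143 days → $81,000 × 2.2% × 143/365 = $698.1534
The District of Willowmouth, 20 Sep – 31 Dec 2001: 103 days → $81,000 × 0.95% × 103/365 = $217.1466
Total = $1,271.8110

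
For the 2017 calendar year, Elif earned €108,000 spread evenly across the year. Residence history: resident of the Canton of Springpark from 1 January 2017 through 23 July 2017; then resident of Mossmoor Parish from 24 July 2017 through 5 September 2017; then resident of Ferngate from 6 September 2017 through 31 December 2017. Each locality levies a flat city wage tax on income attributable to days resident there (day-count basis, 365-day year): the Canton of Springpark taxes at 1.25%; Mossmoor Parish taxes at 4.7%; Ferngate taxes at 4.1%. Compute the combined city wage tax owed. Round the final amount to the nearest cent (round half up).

€2,785.81

The Canton of Springpark, 1 January – 23 July 2017: 204 days → €108,000 × 1.25% × 204/365 = €754.5205
Mossmoor Parish, 24 July – 5 September 2017: 44 days → €108,000 × 4.7% × 44/365 = €611.9014
Ferngate, 6 September – 31 December 2017: 117 days → €108,000 × 4.1% × 117/365 = €1,419.3863
Total = €2,785.8082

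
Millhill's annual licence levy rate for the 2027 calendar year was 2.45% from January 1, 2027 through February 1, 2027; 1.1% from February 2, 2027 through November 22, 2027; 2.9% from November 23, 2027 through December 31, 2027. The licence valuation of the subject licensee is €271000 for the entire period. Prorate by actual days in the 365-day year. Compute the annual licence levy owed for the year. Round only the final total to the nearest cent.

January 1 – February 1, 2027: 32 days at 2.45% → €271000 × 2.45% × 32/365 = €582.0932
February 2 – November 22, 2027: 294 days at 1.1% → €271000 × 1.1% × 294/365 = €2401.1342
November 23 – December 31, 2027: 39 days at 2.9% → €271000 × 2.9% × 39/365 = €839.7288
Total = €3822.9562

€3822.96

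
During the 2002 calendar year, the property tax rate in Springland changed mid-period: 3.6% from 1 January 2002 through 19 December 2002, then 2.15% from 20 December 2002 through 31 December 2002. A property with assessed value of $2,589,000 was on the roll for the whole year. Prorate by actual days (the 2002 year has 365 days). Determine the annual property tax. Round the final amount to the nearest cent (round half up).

$91,969.79

1 January – 19 December 2002: 353 days at 3.6% → $2,589,000 × 3.6% × 353/365 = $90,139.7589
20 December – 31 December 2002: 12 days at 2.15% → $2,589,000 × 2.15% × 12/365 = $1,830.0329
Total = $91,969.7918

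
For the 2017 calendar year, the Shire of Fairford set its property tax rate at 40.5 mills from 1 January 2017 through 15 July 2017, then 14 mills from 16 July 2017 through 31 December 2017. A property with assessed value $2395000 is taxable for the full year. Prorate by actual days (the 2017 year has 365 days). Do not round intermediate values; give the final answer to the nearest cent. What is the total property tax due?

1 January – 15 July 2017: 196 days at 40.5 mills → $2395000 × 4.05% × 196/365 = $52086.3288
16 July – 31 December 2017: 169 days at 14 mills → $2395000 × 1.4% × 169/365 = $15524.8493
Total = $67611.1781

$67611.18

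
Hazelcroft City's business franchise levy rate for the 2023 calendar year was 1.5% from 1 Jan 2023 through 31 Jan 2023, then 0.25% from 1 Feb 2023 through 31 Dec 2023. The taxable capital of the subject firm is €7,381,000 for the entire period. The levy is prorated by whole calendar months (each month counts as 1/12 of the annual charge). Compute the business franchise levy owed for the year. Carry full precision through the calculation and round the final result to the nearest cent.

1 Jan – 31 Jan 2023: 1 month at 1.5% → €7,381,000 × 1.5% × 1/12 = €9,226.2500
1 Feb – 31 Dec 2023: 11 months at 0.25% → €7,381,000 × 0.25% × 11/12 = €16,914.7917
Total = €26,141.0417

€26,141.04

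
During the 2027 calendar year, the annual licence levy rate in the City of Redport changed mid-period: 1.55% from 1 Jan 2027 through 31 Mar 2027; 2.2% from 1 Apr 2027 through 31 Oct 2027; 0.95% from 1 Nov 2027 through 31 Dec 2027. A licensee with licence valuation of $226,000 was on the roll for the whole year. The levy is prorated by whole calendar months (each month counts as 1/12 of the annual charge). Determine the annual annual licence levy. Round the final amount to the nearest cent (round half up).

1 Jan – 31 Mar 2027: 3 months at 1.55% → $226,000 × 1.55% × 3/12 = $875.7500
1 Apr – 31 Oct 2027: 7 months at 2.2% → $226,000 × 2.2% × 7/12 = $2,900.3333
1 Nov – 31 Dec 2027: 2 months at 0.95% → $226,000 × 0.95% × 2/12 = $357.8333
Total = $4,133.9167

$4,133.92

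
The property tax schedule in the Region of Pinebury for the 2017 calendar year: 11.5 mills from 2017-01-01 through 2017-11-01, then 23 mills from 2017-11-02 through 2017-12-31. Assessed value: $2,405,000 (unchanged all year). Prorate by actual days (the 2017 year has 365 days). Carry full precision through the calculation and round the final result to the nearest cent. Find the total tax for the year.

$32,203.94

2017-01-01 to 2017-11-01: 305 days at 11.5 mills → $2,405,000 × 1.15% × 305/365 = $23,111.0616
2017-11-02 to 2017-12-31: 60 days at 23 mills → $2,405,000 × 2.3% × 60/365 = $9,092.8767
Total = $32,203.9384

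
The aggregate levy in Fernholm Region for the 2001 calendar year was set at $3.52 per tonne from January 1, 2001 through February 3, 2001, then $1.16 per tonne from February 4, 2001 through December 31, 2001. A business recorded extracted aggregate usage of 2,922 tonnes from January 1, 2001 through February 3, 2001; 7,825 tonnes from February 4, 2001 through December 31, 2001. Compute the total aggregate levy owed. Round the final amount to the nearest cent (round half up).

January 1 – February 3, 2001: 2,922 tonnes at $3.52/tonne → $10,285.44
February 4 – December 31, 2001: 7,825 tonnes at $1.16/tonne → $9,077.00

$19,362.44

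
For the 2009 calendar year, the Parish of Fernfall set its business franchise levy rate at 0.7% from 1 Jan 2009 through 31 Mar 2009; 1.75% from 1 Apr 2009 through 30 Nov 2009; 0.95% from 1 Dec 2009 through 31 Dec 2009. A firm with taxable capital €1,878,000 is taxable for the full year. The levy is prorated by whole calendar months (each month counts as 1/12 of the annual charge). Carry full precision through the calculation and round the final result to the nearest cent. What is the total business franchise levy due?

1 Jan – 31 Mar 2009: 3 months at 0.7% → €1,878,000 × 0.7% × 3/12 = €3,286.5000
1 Apr – 30 Nov 2009: 8 months at 1.75% → €1,878,000 × 1.75% × 8/12 = €21,910.0000
1 Dec – 31 Dec 2009: 1 month at 0.95% → €1,878,000 × 0.95% × 1/12 = €1,486.7500
Total = €26,683.2500

€26,683.25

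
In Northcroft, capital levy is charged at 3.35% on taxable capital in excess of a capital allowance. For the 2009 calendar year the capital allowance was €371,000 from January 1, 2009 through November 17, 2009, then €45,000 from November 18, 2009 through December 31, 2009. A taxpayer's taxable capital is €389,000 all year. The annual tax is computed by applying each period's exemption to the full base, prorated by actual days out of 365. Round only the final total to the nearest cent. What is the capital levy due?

January 1 – November 17, 2009: 321 days, exemption €371,000 → (€389,000 − €371,000) × 3.35% × 321/365 = €530.3096
November 18 – December 31, 2009: 44 days, exemption €45,000 → (€389,000 − €45,000) × 3.35% × 44/365 = €1,389.1945
Total = €1,919.5041

€1,919.50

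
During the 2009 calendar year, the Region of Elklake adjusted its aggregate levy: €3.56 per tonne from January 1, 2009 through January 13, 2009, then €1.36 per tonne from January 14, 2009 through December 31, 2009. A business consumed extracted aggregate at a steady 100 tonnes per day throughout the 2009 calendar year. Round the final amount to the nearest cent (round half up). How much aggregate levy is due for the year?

January 1 – January 13, 2009: 13 days × 100 tonnes/day = 1,300 tonnes at €3.56/tonne → €4,628.00
January 14 – December 31, 2009: 352 days × 100 tonnes/day = 35,200 tonnes at €1.36/tonne → €47,872.00

€52,500.00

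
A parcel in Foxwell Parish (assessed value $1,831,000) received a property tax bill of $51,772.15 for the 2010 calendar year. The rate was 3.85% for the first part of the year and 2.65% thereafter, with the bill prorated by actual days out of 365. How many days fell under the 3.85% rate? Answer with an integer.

Let d = days at the first rate; then 365 − d days at the second rate.
$1,831,000 × [3.85%·d + 2.65%·(365−d)] / 365 = $51,772.15
Solving gives d = 54, so the new rate took effect on 24 February 2010.

54 days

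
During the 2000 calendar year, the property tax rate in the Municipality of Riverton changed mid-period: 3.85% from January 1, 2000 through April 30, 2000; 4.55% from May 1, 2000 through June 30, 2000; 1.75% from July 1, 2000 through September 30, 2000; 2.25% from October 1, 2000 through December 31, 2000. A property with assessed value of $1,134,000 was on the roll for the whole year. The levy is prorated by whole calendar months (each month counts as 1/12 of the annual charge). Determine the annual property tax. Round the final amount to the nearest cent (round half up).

$34,492.50

January 1 – April 30, 2000: 4 months at 3.85% → $1,134,000 × 3.85% × 4/12 = $14,553.0000
May 1 – June 30, 2000: 2 months at 4.55% → $1,134,000 × 4.55% × 2/12 = $8,599.5000
July 1 – September 30, 2000: 3 months at 1.75% → $1,134,000 × 1.75% × 3/12 = $4,961.2500
October 1 – December 31, 2000: 3 months at 2.25% → $1,134,000 × 2.25% × 3/12 = $6,378.7500
Total = $34,492.5000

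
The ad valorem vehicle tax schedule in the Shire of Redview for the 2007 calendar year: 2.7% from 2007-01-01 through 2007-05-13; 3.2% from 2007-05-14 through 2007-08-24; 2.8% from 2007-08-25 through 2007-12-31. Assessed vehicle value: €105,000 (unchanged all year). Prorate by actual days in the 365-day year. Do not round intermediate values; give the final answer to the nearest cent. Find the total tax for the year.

2007-01-01 to 2007-05-13: 133 days at 2.7% → €105,000 × 2.7% × 133/365 = €1,033.0274
2007-05-14 to 2007-08-24: 103 days at 3.2% → €105,000 × 3.2% × 103/365 = €948.1644
2007-08-25 to 2007-12-31: 129 days at 2.8% → €105,000 × 2.8% × 129/365 = €1,039.0685
Total = €3,020.2603

€3,020.26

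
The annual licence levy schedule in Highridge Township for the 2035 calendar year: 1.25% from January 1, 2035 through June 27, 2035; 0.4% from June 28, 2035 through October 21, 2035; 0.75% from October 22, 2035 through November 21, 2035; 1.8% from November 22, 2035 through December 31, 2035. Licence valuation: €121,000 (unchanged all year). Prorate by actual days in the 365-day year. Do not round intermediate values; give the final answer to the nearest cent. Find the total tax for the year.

January 1 – June 27, 2035: 178 days at 1.25% → €121,000 × 1.25% × 178/365 = €737.6027
June 28 – October 21, 2035: 116 days at 0.4% → €121,000 × 0.4% × 116/365 = €153.8192
October 22 – November 21, 2035: 31 days at 0.75% → €121,000 × 0.75% × 31/365 = €77.0753
November 22 – December 31, 2035: 40 days at 1.8% → €121,000 × 1.8% × 40/365 = €238.6849
Total = €1,207.1822

€1,207.18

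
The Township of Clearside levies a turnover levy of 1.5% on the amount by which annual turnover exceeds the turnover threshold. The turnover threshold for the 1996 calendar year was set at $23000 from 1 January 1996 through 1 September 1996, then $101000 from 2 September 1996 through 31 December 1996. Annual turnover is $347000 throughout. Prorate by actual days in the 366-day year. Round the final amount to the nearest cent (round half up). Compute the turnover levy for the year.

$4473.20

1 January – 1 September 1996: 245 days, exemption $23000 → ($347000 − $23000) × 1.5% × 245/366 = $3253.2787
2 September – 31 December 1996: 121 days, exemption $101000 → ($347000 − $101000) × 1.5% × 121/366 = $1219.9180
Total = $4473.1967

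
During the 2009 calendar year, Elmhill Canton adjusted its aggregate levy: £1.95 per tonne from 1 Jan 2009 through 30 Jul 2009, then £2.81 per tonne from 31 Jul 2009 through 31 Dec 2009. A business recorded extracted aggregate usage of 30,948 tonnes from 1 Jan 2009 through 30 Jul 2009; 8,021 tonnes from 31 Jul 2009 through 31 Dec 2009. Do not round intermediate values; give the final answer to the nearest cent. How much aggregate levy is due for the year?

£82887.61

1 Jan – 30 Jul 2009: 30,948 tonnes at £1.95/tonne → £60348.60
31 Jul – 31 Dec 2009: 8,021 tonnes at £2.81/tonne → £22539.01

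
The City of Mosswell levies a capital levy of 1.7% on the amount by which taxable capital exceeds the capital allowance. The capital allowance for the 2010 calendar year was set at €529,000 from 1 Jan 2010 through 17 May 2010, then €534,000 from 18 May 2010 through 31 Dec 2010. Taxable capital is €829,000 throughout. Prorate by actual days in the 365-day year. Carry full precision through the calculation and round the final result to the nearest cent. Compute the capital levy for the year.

1 Jan – 17 May 2010: 137 days, exemption €529,000 → (€829,000 − €529,000) × 1.7% × 137/365 = €1,914.2466
18 May – 31 Dec 2010: 228 days, exemption €534,000 → (€829,000 − €534,000) × 1.7% × 228/365 = €3,132.6575
Total = €5,046.9041

€5,046.90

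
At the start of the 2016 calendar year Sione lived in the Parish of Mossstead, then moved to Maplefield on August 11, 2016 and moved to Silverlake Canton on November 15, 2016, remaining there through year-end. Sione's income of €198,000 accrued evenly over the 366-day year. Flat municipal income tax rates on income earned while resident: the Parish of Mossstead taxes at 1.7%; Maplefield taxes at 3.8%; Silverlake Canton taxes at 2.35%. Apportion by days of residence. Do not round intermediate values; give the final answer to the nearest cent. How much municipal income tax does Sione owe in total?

€4,621.89

The Parish of Mossstead, January 1 – August 10, 2016: 223 days → €198,000 × 1.7% × 223/366 = €2,050.8689
Maplefield, August 11 – November 14, 2016: 96 days → €198,000 × 3.8% × 96/366 = €1,973.5082
Silverlake Canton, November 15 – December 31, 2016: 47 days → €198,000 × 2.35% × 47/366 = €597.5164
Total = €4,621.8934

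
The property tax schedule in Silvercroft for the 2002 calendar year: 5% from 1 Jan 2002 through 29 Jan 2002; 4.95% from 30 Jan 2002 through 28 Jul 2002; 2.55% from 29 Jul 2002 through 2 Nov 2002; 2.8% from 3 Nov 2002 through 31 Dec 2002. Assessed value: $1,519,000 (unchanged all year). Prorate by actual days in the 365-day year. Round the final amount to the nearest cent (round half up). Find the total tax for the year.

$60,283.49

1 Jan – 29 Jan 2002: 29 days at 5% → $1,519,000 × 5% × 29/365 = $6,034.3836
30 Jan – 28 Jul 2002: 180 days at 4.95% → $1,519,000 × 4.95% × 180/365 = $37,080.2466
29 Jul – 2 Nov 2002: 97 days at 2.55% → $1,519,000 × 2.55% × 97/365 = $10,293.8260
3 Nov – 31 Dec 2002: 59 days at 2.8% → $1,519,000 × 2.8% × 59/365 = $6,875.0356
Total = $60,283.4918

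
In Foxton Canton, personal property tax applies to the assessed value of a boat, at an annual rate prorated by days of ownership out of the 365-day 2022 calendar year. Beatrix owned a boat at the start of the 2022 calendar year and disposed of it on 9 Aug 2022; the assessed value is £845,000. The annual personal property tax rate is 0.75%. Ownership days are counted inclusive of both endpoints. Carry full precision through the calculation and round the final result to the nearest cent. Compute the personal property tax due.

£3,837.23

Days held (1 Jan – 9 Aug 2022): 221 out of 365
Tax = £845,000 × 0.75% × 221/365 = £3,837.2260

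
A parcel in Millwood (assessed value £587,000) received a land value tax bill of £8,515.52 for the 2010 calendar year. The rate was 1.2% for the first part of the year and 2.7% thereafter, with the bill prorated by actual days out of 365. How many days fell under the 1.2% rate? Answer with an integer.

304 days

Let d = days at the first rate; then 365 − d days at the second rate.
£587,000 × [1.2%·d + 2.7%·(365−d)] / 365 = £8,515.52
Solving gives d = 304, so the new rate took effect on 1 Nov 2010.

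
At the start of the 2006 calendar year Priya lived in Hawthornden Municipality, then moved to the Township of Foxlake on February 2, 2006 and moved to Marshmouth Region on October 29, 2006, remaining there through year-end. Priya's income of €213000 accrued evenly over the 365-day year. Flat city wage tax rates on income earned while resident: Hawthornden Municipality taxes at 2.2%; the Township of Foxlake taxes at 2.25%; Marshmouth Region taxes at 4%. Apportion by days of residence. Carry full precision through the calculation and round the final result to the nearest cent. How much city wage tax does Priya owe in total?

€5436.75

Hawthornden Municipality, January 1 – February 1, 2006: 32 days → €213000 × 2.2% × 32/365 = €410.8274
The Township of Foxlake, February 2 – October 28, 2006: 269 days → €213000 × 2.25% × 269/365 = €3532.0068
Marshmouth Region, October 29 – December 31, 2006: 64 days → €213000 × 4% × 64/365 = €1493.9178
Total = €5436.7521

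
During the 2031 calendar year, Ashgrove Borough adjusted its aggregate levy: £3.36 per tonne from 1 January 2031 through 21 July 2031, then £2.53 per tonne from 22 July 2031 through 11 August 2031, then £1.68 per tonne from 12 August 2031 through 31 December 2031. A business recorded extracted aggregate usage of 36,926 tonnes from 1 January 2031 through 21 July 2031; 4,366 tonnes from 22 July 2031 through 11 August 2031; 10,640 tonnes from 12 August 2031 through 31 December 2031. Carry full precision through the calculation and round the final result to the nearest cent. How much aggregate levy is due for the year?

£152,992.54

1 January – 21 July 2031: 36,926 tonnes at £3.36/tonne → £124,071.36
22 July – 11 August 2031: 4,366 tonnes at £2.53/tonne → £11,045.98
12 August – 31 December 2031: 10,640 tonnes at £1.68/tonne → £17,875.20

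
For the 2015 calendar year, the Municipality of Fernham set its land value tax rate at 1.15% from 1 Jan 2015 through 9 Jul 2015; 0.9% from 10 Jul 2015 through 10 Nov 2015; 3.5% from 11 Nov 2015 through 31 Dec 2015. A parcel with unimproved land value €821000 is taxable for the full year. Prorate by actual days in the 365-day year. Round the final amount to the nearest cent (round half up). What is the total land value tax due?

1 Jan – 9 Jul 2015: 190 days at 1.15% → €821000 × 1.15% × 190/365 = €4914.7534
10 Jul – 10 Nov 2015: 124 days at 0.9% → €821000 × 0.9% × 124/365 = €2510.2356
11 Nov – 31 Dec 2015: 51 days at 3.5% → €821000 × 3.5% × 51/365 = €4015.0274
Total = €11440.0164

€11440.02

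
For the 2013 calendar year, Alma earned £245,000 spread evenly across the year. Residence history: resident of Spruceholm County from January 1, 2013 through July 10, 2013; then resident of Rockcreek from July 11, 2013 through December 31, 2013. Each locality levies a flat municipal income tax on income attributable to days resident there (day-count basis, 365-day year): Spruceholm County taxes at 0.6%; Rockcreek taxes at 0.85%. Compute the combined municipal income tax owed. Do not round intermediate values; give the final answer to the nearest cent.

Spruceholm County, January 1 – July 10, 2013: 191 days → £245,000 × 0.6% × 191/365 = £769.2329
Rockcreek, July 11 – December 31, 2013: 174 days → £245,000 × 0.85% × 174/365 = £992.7534
Total = £1,761.9863

£1,761.99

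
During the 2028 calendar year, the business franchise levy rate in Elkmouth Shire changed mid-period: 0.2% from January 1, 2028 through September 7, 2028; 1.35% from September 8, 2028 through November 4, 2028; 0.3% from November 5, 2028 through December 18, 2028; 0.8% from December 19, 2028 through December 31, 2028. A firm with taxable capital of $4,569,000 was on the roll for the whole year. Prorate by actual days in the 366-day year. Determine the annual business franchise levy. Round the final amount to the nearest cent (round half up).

$18,987.57

January 1 – September 7, 2028: 251 days at 0.2% → $4,569,000 × 0.2% × 251/366 = $6,266.7705
September 8 – November 4, 2028: 58 days at 1.35% → $4,569,000 × 1.35% × 58/366 = $9,774.6639
November 5 – December 18, 2028: 44 days at 0.3% → $4,569,000 × 0.3% × 44/366 = $1,647.8361
December 19 – December 31, 2028: 13 days at 0.8% → $4,569,000 × 0.8% × 13/366 = $1,298.2951
Total = $18,987.5656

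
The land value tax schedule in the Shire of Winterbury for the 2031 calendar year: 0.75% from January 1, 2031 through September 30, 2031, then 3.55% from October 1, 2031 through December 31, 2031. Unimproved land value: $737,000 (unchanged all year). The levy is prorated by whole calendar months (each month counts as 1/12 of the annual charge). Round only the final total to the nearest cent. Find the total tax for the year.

January 1 – September 30, 2031: 9 months at 0.75% → $737,000 × 0.75% × 9/12 = $4,145.6250
October 1 – December 31, 2031: 3 months at 3.55% → $737,000 × 3.55% × 3/12 = $6,540.8750
Total = $10,686.5000

$10,686.50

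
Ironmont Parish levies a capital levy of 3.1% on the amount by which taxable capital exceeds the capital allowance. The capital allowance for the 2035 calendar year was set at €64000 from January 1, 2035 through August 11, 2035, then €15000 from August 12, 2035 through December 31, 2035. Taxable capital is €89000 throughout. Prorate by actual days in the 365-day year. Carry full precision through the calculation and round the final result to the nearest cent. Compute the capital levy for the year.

January 1 – August 11, 2035: 223 days, exemption €64000 → (€89000 − €64000) × 3.1% × 223/365 = €473.4932
August 12 – December 31, 2035: 142 days, exemption €15000 → (€89000 − €15000) × 3.1% × 142/365 = €892.4603
Total = €1365.9534

€1365.95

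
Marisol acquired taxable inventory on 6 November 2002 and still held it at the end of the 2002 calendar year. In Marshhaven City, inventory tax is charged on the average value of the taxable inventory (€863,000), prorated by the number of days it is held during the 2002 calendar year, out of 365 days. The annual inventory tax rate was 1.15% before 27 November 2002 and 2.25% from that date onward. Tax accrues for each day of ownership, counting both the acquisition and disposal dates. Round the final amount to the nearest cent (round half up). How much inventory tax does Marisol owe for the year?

6 November – 26 November 2002: 21 days at 1.15% → €863,000 × 1.15% × 21/365 = €570.9986
27 November – 31 December 2002: 35 days at 2.25% → €863,000 × 2.25% × 35/365 = €1,861.9521
Total = €2,432.9507

€2,432.95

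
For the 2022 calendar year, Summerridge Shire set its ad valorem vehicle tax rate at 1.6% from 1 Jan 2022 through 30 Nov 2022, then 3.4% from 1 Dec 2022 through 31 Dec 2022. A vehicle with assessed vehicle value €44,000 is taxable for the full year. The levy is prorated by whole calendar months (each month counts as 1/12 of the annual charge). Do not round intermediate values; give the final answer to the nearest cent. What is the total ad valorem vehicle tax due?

€770.00

1 Jan – 30 Nov 2022: 11 months at 1.6% → €44,000 × 1.6% × 11/12 = €645.3333
1 Dec – 31 Dec 2022: 1 month at 3.4% → €44,000 × 3.4% × 1/12 = €124.6667
Total = €770.0000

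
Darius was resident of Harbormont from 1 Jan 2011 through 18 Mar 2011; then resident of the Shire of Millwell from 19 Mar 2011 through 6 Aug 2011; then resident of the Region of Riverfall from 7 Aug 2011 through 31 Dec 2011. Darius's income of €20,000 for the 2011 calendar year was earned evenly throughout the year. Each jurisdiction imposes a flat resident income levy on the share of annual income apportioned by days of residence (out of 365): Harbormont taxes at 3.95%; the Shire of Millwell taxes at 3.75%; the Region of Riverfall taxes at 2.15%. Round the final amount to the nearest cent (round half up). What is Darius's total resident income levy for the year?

€629.56

Harbormont, 1 Jan – 18 Mar 2011: 77 days → €20,000 × 3.95% × 77/365 = €166.6575
The Shire of Millwell, 19 Mar – 6 Aug 2011: 141 days → €20,000 × 3.75% × 141/365 = €289.7260
The Region of Riverfall, 7 Aug – 31 Dec 2011: 147 days → €20,000 × 2.15% × 147/365 = €173.1781
Total = €629.5616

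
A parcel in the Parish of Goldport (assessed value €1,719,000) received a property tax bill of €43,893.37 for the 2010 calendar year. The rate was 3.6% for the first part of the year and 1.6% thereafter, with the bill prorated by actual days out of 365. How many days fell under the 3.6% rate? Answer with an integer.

174 days

Let d = days at the first rate; then 365 − d days at the second rate.
€1,719,000 × [3.6%·d + 1.6%·(365−d)] / 365 = €43,893.37
Solving gives d = 174, so the new rate took effect on 24 June 2010.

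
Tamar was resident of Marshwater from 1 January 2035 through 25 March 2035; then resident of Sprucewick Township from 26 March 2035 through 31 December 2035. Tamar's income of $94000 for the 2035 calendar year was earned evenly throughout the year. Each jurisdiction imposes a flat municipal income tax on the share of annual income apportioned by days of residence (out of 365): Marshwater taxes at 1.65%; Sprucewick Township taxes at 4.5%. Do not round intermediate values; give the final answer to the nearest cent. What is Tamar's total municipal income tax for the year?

Marshwater, 1 January – 25 March 2035: 84 days → $94000 × 1.65% × 84/365 = $356.9425
Sprucewick Township, 26 March – 31 December 2035: 281 days → $94000 × 4.5% × 281/365 = $3256.5205
Total = $3613.4630

$3613.46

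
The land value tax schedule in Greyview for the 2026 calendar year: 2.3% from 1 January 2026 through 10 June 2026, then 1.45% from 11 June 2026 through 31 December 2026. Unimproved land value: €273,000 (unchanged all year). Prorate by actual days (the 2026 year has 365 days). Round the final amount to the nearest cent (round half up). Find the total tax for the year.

1 January – 10 June 2026: 161 days at 2.3% → €273,000 × 2.3% × 161/365 = €2,769.6411
11 June – 31 December 2026: 204 days at 1.45% → €273,000 × 1.45% × 204/365 = €2,212.4219
Total = €4,982.0630

€4,982.06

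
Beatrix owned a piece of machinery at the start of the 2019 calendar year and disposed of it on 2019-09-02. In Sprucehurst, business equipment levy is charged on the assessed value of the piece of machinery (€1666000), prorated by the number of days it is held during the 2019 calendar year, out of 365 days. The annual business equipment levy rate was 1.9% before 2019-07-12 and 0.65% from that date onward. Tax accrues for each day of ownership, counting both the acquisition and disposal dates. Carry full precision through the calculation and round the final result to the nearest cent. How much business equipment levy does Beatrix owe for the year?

2019-01-01 to 2019-07-11: 192 days at 1.9% → €1666000 × 1.9% × 192/365 = €16650.8712
2019-07-12 to 2019-09-02: 53 days at 0.65% → €1666000 × 0.65% × 53/365 = €1572.4301
Total = €18223.3014

€18223.30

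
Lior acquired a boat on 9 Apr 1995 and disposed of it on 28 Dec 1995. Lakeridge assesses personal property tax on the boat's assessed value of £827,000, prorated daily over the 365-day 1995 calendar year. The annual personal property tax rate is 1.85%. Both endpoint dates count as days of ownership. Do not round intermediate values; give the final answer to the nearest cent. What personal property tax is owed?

Days held (9 Apr – 28 Dec 1995): 264 out of 365
Tax = £827,000 × 1.85% × 264/365 = £11,065.9397

£11,065.94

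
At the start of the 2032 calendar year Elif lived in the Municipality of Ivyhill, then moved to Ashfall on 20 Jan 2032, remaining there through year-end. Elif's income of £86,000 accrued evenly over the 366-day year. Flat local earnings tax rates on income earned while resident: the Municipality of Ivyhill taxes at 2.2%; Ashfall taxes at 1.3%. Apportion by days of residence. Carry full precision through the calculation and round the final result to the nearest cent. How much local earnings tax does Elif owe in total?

The Municipality of Ivyhill, 1 Jan – 19 Jan 2032: 19 days → £86,000 × 2.2% × 19/366 = £98.2186
Ashfall, 20 Jan – 31 Dec 2032: 347 days → £86,000 × 1.3% × 347/366 = £1,059.9617
Total = £1,158.1803

£1,158.18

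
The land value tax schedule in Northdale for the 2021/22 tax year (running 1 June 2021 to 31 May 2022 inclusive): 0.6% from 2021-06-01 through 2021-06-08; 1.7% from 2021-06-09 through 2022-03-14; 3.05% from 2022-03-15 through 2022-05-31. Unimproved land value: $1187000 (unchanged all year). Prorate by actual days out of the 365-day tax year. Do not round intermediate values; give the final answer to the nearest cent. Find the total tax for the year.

$23317.23

2021-06-01 to 2021-06-08: 8 days at 0.6% → $1187000 × 0.6% × 8/365 = $156.0986
2021-06-09 to 2022-03-14: 279 days at 1.7% → $1187000 × 1.7% × 279/365 = $15424.4959
2022-03-15 to 2022-05-31: 78 days at 3.05% → $1187000 × 3.05% × 78/365 = $7736.6384
Total = $23317.2329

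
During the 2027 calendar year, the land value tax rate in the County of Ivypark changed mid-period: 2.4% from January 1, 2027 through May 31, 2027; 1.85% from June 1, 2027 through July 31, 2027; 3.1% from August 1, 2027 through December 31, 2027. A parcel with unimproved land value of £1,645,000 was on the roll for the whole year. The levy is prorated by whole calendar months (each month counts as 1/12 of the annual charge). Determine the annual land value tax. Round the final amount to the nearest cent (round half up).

£42,770.00

January 1 – May 31, 2027: 5 months at 2.4% → £1,645,000 × 2.4% × 5/12 = £16,450.0000
June 1 – July 31, 2027: 2 months at 1.85% → £1,645,000 × 1.85% × 2/12 = £5,072.0833
August 1 – December 31, 2027: 5 months at 3.1% → £1,645,000 × 3.1% × 5/12 = £21,247.9167
Total = £42,770.0000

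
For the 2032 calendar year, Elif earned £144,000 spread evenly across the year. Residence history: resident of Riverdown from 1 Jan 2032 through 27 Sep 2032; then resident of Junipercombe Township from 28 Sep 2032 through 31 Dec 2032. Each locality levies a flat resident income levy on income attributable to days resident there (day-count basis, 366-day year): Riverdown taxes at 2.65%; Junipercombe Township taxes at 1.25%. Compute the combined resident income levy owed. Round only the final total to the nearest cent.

£3,292.72

Riverdown, 1 Jan – 27 Sep 2032: 271 days → £144,000 × 2.65% × 271/366 = £2,825.5082
Junipercombe Township, 28 Sep – 31 Dec 2032: 95 days → £144,000 × 1.25% × 95/366 = £467.2131
Total = £3,292.7213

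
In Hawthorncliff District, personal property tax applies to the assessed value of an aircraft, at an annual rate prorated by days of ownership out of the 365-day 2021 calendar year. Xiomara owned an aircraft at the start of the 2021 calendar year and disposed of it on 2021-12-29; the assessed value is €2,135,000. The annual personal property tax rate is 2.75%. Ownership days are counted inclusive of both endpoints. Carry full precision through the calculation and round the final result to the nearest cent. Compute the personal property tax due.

€58,390.79

Days held (2021-01-01 to 2021-12-29): 363 out of 365
Tax = €2,135,000 × 2.75% × 363/365 = €58,390.7877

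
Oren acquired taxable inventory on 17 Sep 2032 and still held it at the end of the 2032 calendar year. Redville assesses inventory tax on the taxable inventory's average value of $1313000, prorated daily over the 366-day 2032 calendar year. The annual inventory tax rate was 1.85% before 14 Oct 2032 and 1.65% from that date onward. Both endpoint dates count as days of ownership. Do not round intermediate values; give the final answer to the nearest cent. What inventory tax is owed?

17 Sep – 13 Oct 2032: 27 days at 1.85% → $1313000 × 1.85% × 27/366 = $1791.9221
14 Oct – 31 Dec 2032: 79 days at 1.65% → $1313000 × 1.65% × 79/366 = $4676.2172
Total = $6468.1393

$6468.14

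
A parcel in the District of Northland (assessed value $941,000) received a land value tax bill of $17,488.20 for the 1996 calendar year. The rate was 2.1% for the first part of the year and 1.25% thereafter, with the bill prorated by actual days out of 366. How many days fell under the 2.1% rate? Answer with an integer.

Let d = days at the first rate; then 366 − d days at the second rate.
$941,000 × [2.1%·d + 1.25%·(366−d)] / 366 = $17,488.20
Solving gives d = 262, so the new rate took effect on September 19, 1996.

262 days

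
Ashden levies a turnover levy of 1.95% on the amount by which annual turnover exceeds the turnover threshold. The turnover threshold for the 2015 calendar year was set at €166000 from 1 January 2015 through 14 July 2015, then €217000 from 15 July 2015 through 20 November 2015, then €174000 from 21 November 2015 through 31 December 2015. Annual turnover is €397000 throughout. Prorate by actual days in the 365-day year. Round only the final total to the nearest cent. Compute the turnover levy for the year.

€4135.50

1 January – 14 July 2015: 195 days, exemption €166000 → (€397000 − €166000) × 1.95% × 195/365 = €2406.5137
15 July – 20 November 2015: 129 days, exemption €217000 → (€397000 − €217000) × 1.95% × 129/365 = €1240.5205
21 November – 31 December 2015: 41 days, exemption €174000 → (€397000 − €174000) × 1.95% × 41/365 = €488.4616
Total = €4135.4959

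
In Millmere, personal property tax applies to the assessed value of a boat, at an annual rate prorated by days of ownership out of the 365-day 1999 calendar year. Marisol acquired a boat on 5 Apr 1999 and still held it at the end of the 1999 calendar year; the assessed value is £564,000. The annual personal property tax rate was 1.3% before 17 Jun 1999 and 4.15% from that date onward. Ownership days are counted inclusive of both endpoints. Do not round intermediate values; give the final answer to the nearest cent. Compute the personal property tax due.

£14,163.35

5 Apr – 16 Jun 1999: 73 days at 1.3% → £564,000 × 1.3% × 73/365 = £1,466.4000
17 Jun – 31 Dec 1999: 198 days at 4.15% → £564,000 × 4.15% × 198/365 = £12,696.9534
Total = £14,163.3534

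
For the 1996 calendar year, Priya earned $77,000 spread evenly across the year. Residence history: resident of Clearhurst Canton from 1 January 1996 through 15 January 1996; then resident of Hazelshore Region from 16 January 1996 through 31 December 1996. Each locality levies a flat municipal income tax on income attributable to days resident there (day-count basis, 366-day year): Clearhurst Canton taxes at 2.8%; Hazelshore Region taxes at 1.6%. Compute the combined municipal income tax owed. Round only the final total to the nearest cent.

Clearhurst Canton, 1 January – 15 January 1996: 15 days → $77,000 × 2.8% × 15/366 = $88.3607
Hazelshore Region, 16 January – 31 December 1996: 351 days → $77,000 × 1.6% × 351/366 = $1,181.5082
Total = $1,269.8689

$1,269.87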